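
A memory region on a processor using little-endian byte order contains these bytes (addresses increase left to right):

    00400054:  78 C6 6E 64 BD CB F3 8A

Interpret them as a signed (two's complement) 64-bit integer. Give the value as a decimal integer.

-8434173662840568200

Little-endian stores the least-significant byte at the lowest address.
Reassemble most-significant byte first: 8A F3 CB BD 64 6E C6 78 → 0x8AF3CBBD646EC678.
Top bit is set, so as a signed 64-bit value this is 0x8AF3CBBD646EC678 − 2^64 = -8434173662840568200.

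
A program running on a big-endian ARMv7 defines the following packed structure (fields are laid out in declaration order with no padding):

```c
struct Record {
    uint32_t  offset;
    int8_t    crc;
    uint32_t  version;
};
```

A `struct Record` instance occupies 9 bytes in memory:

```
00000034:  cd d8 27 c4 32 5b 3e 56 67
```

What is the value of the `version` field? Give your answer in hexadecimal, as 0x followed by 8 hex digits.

0x5B3E5667

`version` follows `offset` (4 B), `crc` (1 B), so it starts at offset 4 + 1 = 5 and occupies 4 bytes.
Bytes at offsets 5..8: 5B 3E 56 67.
Big-endian stores the most-significant byte at the lowest address.
The bytes are already most-significant first: 0x5B3E5667.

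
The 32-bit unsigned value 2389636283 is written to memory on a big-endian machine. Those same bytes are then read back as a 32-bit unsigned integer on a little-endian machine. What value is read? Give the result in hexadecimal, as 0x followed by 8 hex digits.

0xBBF46E8E

2389636283 in 32-bit hexadecimal is 0x8E6EF4BB.
Stored big-endian, the bytes at ascending addresses are 8E 6E F4 BB.
Read back as little-endian, the first byte is least significant, giving 0xBBF46E8E.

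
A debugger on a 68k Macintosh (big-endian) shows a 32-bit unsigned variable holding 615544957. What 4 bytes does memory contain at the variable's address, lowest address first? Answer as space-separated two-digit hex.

24 B0 78 7D

615544957 in hexadecimal, padded to 32 bits, is 0x24B0787D.
Split into bytes (most-significant first): 24 B0 78 7D.
Big-endian: lowest address holds the most-significant byte.
So the memory order matches the most-significant-first order: 24 B0 78 7D.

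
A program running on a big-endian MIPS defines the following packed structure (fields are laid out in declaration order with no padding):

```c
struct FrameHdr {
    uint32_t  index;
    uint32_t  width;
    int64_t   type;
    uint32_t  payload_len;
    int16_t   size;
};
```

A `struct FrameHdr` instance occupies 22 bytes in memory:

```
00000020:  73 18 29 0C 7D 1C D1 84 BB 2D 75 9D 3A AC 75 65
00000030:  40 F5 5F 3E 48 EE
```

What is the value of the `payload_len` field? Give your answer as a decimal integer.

`payload_len` follows `index` (4 B), `width` (4 B), `type` (8 B), so it starts at offset 4 + 4 + 8 = 16 and occupies 4 bytes.
Bytes at offsets 16..19: 40 F5 5F 3E.
Big-endian stores the most-significant byte at the lowest address.
The bytes are already most-significant first: 0x40F55F3E.
0x40F55F3E = 1089822526.

1089822526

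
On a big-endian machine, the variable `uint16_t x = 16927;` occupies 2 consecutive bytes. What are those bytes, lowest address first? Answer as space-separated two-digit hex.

42 1F

16927 in hexadecimal, padded to 16 bits, is 0x421F.
Split into bytes (most-significant first): 42 1F.
In big-endian order the high byte comes first in memory.
So the memory order matches the most-significant-first order: 42 1F.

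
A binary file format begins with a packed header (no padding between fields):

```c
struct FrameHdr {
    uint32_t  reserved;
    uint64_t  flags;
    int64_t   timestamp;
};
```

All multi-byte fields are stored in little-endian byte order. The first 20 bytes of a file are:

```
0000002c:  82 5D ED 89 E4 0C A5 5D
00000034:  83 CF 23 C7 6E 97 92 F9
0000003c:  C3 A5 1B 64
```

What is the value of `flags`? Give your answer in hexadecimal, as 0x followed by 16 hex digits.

`flags` follows `reserved` (4 bytes), so it starts at byte offset 4 and occupies 8 bytes.
Bytes at offsets 4..11: E4 0C A5 5D 83 CF 23 C7.
Little-endian stores the least-significant byte at the lowest address.
Reassemble most-significant byte first: C7 23 CF 83 5D A5 0C E4 → 0xC723CF835DA50CE4.

0xC723CF835DA50CE4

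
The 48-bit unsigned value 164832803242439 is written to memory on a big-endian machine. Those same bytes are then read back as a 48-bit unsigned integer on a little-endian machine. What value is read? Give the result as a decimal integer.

219084924971669

164832803242439 in 48-bit hexadecimal is 0x95EA20AF41C7.
Stored big-endian, the bytes at ascending addresses are 95 EA 20 AF 41 C7.
Read back as little-endian, the first byte is least significant, giving 0xC741AF20EA95.
0xC741AF20EA95 = 219084924971669.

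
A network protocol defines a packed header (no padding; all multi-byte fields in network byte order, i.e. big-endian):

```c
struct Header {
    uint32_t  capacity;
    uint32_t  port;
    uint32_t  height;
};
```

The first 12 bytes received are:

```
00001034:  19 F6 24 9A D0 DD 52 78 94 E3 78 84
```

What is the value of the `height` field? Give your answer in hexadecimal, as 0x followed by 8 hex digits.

`height` follows `capacity` (4 B), `port` (4 B), so it starts at offset 4 + 4 = 8 and occupies 4 bytes.
Bytes at offsets 8..11: 94 E3 78 84.
Big-endian stores the most-significant byte at the lowest address.
The bytes are already most-significant first: 0x94E37884.

0x94E37884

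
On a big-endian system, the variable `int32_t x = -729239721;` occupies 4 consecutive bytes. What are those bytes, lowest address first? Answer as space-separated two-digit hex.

Two's complement of -729239721 in 32 bits: 729239721 = 0x2B7750A9; invert → 0xD488AF56; add 1 → 0xD488AF57.
Split into bytes (most-significant first): D4 88 AF 57.
In big-endian order the high byte comes first in memory.
So the memory order matches the most-significant-first order: D4 88 AF 57.

D4 88 AF 57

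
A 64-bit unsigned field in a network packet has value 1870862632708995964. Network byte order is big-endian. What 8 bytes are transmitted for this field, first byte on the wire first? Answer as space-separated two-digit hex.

19 F6 A3 A6 F6 2B FB 7C

1870862632708995964 in hexadecimal, padded to 64 bits, is 0x19F6A3A6F62BFB7C.
Split into bytes (most-significant first): 19 F6 A3 A6 F6 2B FB 7C.
In big-endian order the high byte comes first in memory.
So the memory order matches the most-significant-first order: 19 F6 A3 A6 F6 2B FB 7C.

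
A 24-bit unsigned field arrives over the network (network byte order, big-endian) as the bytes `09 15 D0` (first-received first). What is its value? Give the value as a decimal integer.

595408

Big-endian stores the most-significant byte at the lowest address.
The bytes are already most-significant first: 0x0915D0.
0x0915D0 = 595408.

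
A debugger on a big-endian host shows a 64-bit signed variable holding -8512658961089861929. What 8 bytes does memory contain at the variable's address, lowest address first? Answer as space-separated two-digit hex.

89 DC F5 C6 E2 31 66 D7

Two's complement of -8512658961089861929 in 64 bits: 8512658961089861929 = 0x76230A391DCE9929; invert → 0x89DCF5C6E23166D6; add 1 → 0x89DCF5C6E23166D7.
Split into bytes (most-significant first): 89 DC F5 C6 E2 31 66 D7.
Big-endian stores the most-significant byte at the lowest address.
So the memory order matches the most-significant-first order: 89 DC F5 C6 E2 31 66 D7.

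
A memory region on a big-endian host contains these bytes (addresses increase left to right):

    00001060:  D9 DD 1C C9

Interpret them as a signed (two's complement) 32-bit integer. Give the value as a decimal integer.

-639820599

Big-endian stores the most-significant byte at the lowest address.
The bytes are already most-significant first: 0xD9DD1CC9.
Top bit is set, so as a signed 32-bit value this is 0xD9DD1CC9 − 2^32 = -639820599.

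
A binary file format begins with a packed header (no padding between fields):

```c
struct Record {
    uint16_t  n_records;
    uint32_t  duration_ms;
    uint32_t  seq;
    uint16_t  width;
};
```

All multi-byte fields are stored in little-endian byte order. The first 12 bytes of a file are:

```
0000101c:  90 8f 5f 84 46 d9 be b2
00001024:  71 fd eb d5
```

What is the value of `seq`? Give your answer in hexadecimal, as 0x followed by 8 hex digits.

0xFD71B2BE

`seq` follows `n_records` (2 B), `duration_ms` (4 B), so it starts at offset 2 + 4 = 6 and occupies 4 bytes.
Bytes at offsets 6..9: BE B2 71 FD.
In little-endian order the low byte comes first in memory.
Reassemble most-significant byte first: FD 71 B2 BE → 0xFD71B2BE.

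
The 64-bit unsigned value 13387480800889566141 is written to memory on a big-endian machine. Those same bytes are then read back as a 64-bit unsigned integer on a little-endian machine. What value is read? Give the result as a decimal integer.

13387480800889566141 in 64-bit hexadecimal is 0xB9C9E2DBC66273BD.
Stored big-endian, the bytes at ascending addresses are B9 C9 E2 DB C6 62 73 BD.
Read back as little-endian, the first byte is least significant, giving 0xBD7362C6DBE2C9B9.
0xBD7362C6DBE2C9B9 = 13651363501722225081.

13651363501722225081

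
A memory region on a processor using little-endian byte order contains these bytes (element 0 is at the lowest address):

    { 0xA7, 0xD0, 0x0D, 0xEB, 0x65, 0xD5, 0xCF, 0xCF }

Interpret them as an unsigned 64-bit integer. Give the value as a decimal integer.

Little-endian stores the least-significant byte at the lowest address.
Reassemble most-significant byte first: CF CF D5 65 EB 0D D0 A7 → 0xCFCFD565EB0DD0A7.
0xCFCFD565EB0DD0A7 = 14974421919742152871.

14974421919742152871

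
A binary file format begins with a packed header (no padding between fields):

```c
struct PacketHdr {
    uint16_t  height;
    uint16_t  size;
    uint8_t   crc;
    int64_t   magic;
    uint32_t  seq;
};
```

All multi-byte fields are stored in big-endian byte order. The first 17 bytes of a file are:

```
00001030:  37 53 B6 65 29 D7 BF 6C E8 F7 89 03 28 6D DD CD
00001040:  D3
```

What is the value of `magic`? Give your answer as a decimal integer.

-2900479887162146008

`magic` follows `height` (2 B), `size` (2 B), `crc` (1 B), so it starts at offset 2 + 2 + 1 = 5 and occupies 8 bytes.
Bytes at offsets 5..12: D7 BF 6C E8 F7 89 03 28.
Big-endian: lowest address holds the most-significant byte.
The bytes are already most-significant first: 0xD7BF6CE8F7890328.
Top bit is set, so as a signed 64-bit value this is 0xD7BF6CE8F7890328 − 2^64 = -2900479887162146008.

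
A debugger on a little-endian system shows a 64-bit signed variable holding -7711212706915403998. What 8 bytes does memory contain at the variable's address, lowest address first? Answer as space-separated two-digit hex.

22 37 D4 18 E6 44 FC 94

Two's complement of -7711212706915403998 in 64 bits: 7711212706915403998 = 0x6B03BB19E72BC8DE; invert → 0x94FC44E618D43721; add 1 → 0x94FC44E618D43722.
Split into bytes (most-significant first): 94 FC 44 E6 18 D4 37 22.
In little-endian order the low byte comes first in memory.
So at ascending addresses the bytes are 22 37 D4 18 E6 44 FC 94.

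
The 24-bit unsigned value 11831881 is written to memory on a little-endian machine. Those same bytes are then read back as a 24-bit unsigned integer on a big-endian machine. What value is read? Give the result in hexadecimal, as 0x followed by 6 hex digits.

0x498AB4

11831881 in 24-bit hexadecimal is 0xB48A49.
Stored little-endian, the bytes at ascending addresses are 49 8A B4.
Read back as big-endian, the last byte is least significant, giving 0x498AB4.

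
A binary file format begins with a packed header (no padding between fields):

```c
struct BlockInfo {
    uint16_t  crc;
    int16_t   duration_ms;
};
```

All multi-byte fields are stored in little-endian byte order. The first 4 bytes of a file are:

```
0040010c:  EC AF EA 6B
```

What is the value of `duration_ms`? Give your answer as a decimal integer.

`duration_ms` follows `crc` (2 bytes), so it starts at byte offset 2 and occupies 2 bytes.
Bytes at offsets 2..3: EA 6B.
Little-endian: lowest address holds the least-significant byte.
Reassemble most-significant byte first: 6B EA → 0x6BEA.
0x6BEA = 27626.

27626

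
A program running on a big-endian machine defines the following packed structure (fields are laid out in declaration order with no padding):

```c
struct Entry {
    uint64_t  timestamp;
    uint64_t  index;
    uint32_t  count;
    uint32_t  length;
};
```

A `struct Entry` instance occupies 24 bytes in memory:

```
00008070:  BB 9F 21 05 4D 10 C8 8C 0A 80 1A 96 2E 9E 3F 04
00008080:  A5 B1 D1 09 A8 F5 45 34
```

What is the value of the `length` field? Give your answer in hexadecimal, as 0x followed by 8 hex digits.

`length` follows `timestamp` (8 B), `index` (8 B), `count` (4 B), so it starts at offset 8 + 8 + 4 = 20 and occupies 4 bytes.
Bytes at offsets 20..23: A8 F5 45 34.
In big-endian order the high byte comes first in memory.
The bytes are already most-significant first: 0xA8F54534.

0xA8F54534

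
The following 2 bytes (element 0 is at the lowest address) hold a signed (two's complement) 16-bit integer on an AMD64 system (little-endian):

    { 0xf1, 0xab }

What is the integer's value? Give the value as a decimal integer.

Little-endian stores the least-significant byte at the lowest address.
Reassemble most-significant byte first: AB F1 → 0xABF1.
Top bit is set, so as a signed 16-bit value this is 0xABF1 − 2^16 = -21519.

-21519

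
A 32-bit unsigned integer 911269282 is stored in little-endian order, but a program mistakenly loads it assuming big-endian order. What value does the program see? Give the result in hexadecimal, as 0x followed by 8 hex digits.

911269282 in 32-bit hexadecimal is 0x3650DDA2.
Stored little-endian, the bytes at ascending addresses are A2 DD 50 36.
Read back as big-endian, the last byte is least significant, giving 0xA2DD5036.

0xA2DD5036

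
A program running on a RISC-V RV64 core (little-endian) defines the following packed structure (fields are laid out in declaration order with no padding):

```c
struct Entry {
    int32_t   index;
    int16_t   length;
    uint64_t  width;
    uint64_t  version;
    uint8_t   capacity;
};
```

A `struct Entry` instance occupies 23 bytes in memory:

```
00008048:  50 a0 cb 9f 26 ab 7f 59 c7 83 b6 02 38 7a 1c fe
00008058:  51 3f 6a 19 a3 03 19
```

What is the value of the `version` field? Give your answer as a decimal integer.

262081147437186588

`version` follows `index` (4 B), `length` (2 B), `width` (8 B), so it starts at offset 4 + 2 + 8 = 14 and occupies 8 bytes.
Bytes at offsets 14..21: 1C FE 51 3F 6A 19 A3 03.
In little-endian order the low byte comes first in memory.
Reassemble most-significant byte first: 03 A3 19 6A 3F 51 FE 1C → 0x03A3196A3F51FE1C.
0x03A3196A3F51FE1C = 262081147437186588.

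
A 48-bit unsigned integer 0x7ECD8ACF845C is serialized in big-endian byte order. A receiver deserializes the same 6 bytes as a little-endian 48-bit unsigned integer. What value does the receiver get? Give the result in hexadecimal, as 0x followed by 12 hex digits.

Stored big-endian, the bytes at ascending addresses are 7E CD 8A CF 84 5C.
Read back as little-endian, the first byte is least significant, giving 0x5C84CF8ACD7E.

0x5C84CF8ACD7E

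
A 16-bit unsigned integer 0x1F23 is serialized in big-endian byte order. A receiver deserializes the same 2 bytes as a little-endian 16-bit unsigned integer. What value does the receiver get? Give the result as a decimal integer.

Stored big-endian, the bytes at ascending addresses are 1F 23.
Read back as little-endian, the first byte is least significant, giving 0x231F.
0x231F = 8991.

8991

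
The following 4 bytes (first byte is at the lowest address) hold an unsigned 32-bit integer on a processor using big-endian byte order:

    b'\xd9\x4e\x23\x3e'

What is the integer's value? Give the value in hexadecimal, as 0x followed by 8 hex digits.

In big-endian order the high byte comes first in memory.
The bytes are already most-significant first: 0xD94E233E.

0xD94E233E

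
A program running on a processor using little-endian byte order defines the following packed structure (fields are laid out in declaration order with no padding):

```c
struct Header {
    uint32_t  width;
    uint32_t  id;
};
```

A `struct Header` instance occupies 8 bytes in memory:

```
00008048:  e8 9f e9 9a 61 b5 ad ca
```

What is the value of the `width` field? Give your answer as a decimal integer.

2599002088

`width` is the first field, at byte offset 0, occupying 4 bytes.
Bytes at offsets 0..3: E8 9F E9 9A.
In little-endian order the low byte comes first in memory.
Reassemble most-significant byte first: 9A E9 9F E8 → 0x9AE99FE8.
0x9AE99FE8 = 2599002088.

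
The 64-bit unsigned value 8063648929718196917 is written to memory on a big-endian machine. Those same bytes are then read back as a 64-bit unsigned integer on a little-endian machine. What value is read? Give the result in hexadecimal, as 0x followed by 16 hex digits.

8063648929718196917 in 64-bit hexadecimal is 0x6FE7D5FA814FDAB5.
Stored big-endian, the bytes at ascending addresses are 6F E7 D5 FA 81 4F DA B5.
Read back as little-endian, the first byte is least significant, giving 0xB5DA4F81FAD5E76F.

0xB5DA4F81FAD5E76F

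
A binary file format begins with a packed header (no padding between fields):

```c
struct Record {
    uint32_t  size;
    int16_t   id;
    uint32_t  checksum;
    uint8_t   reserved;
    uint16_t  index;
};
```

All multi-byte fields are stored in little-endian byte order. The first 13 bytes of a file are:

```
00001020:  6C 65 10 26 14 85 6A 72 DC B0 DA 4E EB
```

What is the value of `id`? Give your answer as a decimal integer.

`id` follows `size` (4 bytes), so it starts at byte offset 4 and occupies 2 bytes.
Bytes at offsets 4..5: 14 85.
Little-endian stores the least-significant byte at the lowest address.
Reassemble most-significant byte first: 85 14 → 0x8514.
Top bit is set, so as a signed 16-bit value this is 0x8514 − 2^16 = -31468.

-31468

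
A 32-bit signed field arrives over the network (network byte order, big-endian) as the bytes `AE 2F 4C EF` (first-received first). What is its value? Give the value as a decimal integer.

In big-endian order the high byte comes first in memory.
The bytes are already most-significant first: 0xAE2F4CEF.
Top bit is set, so as a signed 32-bit value this is 0xAE2F4CEF − 2^32 = -1372631825.

-1372631825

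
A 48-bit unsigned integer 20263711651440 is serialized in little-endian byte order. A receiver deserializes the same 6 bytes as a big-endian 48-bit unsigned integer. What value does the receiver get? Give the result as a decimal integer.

123928412646930

20263711651440 in 48-bit hexadecimal is 0x126E0355B670.
Stored little-endian, the bytes at ascending addresses are 70 B6 55 03 6E 12.
Read back as big-endian, the last byte is least significant, giving 0x70B655036E12.
0x70B655036E12 = 123928412646930.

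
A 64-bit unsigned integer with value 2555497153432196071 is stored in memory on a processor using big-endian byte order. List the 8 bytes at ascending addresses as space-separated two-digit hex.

2555497153432196071 in hexadecimal, padded to 64 bits, is 0x2376F31F16D913E7.
Split into bytes (most-significant first): 23 76 F3 1F 16 D9 13 E7.
Big-endian stores the most-significant byte at the lowest address.
So the memory order matches the most-significant-first order: 23 76 F3 1F 16 D9 13 E7.

23 76 F3 1F 16 D9 13 E7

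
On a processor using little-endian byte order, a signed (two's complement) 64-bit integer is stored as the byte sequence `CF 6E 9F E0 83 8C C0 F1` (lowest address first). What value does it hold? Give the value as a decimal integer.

Little-endian stores the least-significant byte at the lowest address.
Reassemble most-significant byte first: F1 C0 8C 83 E0 9F 6E CF → 0xF1C08C83E09F6ECF.
Top bit is set, so as a signed 64-bit value this is 0xF1C08C83E09F6ECF − 2^64 = -1026666217003323697.

-1026666217003323697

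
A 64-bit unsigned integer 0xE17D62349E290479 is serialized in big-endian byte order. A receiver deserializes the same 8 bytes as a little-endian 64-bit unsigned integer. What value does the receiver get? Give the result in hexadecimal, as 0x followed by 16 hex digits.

Stored big-endian, the bytes at ascending addresses are E1 7D 62 34 9E 29 04 79.
Read back as little-endian, the first byte is least significant, giving 0x7904299E34627DE1.

0x7904299E34627DE1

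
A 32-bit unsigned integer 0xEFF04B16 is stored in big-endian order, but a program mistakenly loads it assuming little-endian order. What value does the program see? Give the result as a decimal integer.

374075631

Stored big-endian, the bytes at ascending addresses are EF F0 4B 16.
Read back as little-endian, the first byte is least significant, giving 0x164BF0EF.
0x164BF0EF = 374075631.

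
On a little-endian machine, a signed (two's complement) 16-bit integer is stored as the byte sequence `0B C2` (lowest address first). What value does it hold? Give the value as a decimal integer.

-15861

In little-endian order the low byte comes first in memory.
Reassemble most-significant byte first: C2 0B → 0xC20B.
Top bit is set, so as a signed 16-bit value this is 0xC20B − 2^16 = -15861.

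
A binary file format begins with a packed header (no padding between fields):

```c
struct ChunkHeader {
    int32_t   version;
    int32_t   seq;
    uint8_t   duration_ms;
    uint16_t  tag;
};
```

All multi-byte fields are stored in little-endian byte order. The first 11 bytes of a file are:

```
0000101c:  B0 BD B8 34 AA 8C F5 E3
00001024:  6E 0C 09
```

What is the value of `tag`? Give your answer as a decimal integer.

2316

`tag` follows `version` (4 B), `seq` (4 B), `duration_ms` (1 B), so it starts at offset 4 + 4 + 1 = 9 and occupies 2 bytes.
Bytes at offsets 9..10: 0C 09.
In little-endian order the low byte comes first in memory.
Reassemble most-significant byte first: 09 0C → 0x090C.
0x090C = 2316.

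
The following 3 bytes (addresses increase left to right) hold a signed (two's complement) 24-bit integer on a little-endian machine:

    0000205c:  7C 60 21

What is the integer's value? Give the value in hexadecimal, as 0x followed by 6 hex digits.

0x21607C

In little-endian order the low byte comes first in memory.
Reassemble most-significant byte first: 21 60 7C → 0x21607C.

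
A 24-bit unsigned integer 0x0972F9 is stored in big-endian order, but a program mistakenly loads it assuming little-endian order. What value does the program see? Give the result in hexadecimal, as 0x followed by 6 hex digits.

0xF97209

Stored big-endian, the bytes at ascending addresses are 09 72 F9.
Read back as little-endian, the first byte is least significant, giving 0xF97209.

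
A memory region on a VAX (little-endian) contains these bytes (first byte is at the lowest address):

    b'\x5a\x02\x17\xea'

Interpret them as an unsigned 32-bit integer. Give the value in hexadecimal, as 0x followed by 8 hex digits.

0xEA17025A

Little-endian stores the least-significant byte at the lowest address.
Reassemble most-significant byte first: EA 17 02 5A → 0xEA17025A.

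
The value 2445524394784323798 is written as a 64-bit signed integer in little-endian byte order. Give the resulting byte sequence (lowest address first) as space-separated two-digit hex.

2445524394784323798 in hexadecimal, padded to 64 bits, is 0x21F03F7AE8ABF8D6.
Split into bytes (most-significant first): 21 F0 3F 7A E8 AB F8 D6.
Little-endian stores the least-significant byte at the lowest address.
So at ascending addresses the bytes are D6 F8 AB E8 7A 3F F0 21.

D6 F8 AB E8 7A 3F F0 21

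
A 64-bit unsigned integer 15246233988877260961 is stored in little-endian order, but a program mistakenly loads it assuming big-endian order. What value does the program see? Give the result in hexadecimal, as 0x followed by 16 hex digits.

0xA11884ED088195D3

15246233988877260961 in 64-bit hexadecimal is 0xD3958108ED8418A1.
Stored little-endian, the bytes at ascending addresses are A1 18 84 ED 08 81 95 D3.
Read back as big-endian, the last byte is least significant, giving 0xA11884ED088195D3.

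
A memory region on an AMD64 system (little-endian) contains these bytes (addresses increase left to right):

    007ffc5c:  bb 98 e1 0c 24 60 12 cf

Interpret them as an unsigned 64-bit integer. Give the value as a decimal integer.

14921094223383075003

Little-endian: lowest address holds the least-significant byte.
Reassemble most-significant byte first: CF 12 60 24 0C E1 98 BB → 0xCF1260240CE198BB.
0xCF1260240CE198BB = 14921094223383075003.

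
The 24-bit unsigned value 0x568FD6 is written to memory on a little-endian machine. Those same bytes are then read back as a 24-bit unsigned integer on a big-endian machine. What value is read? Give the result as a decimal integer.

14061398

Stored little-endian, the bytes at ascending addresses are D6 8F 56.
Read back as big-endian, the last byte is least significant, giving 0xD68F56.
0xD68F56 = 14061398.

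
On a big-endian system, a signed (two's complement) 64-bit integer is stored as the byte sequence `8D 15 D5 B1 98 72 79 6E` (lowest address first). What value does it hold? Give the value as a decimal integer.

-8280477381107222162

Big-endian stores the most-significant byte at the lowest address.
The bytes are already most-significant first: 0x8D15D5B19872796E.
Top bit is set, so as a signed 64-bit value this is 0x8D15D5B19872796E − 2^64 = -8280477381107222162.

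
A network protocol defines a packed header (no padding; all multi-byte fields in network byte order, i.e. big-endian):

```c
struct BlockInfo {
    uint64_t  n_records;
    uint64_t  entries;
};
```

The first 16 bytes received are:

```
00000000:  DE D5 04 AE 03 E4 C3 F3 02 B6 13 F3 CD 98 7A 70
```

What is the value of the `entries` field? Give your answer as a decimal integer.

195365571684498032

`entries` follows `n_records` (8 bytes), so it starts at byte offset 8 and occupies 8 bytes.
Bytes at offsets 8..15: 02 B6 13 F3 CD 98 7A 70.
Big-endian stores the most-significant byte at the lowest address.
The bytes are already most-significant first: 0x02B613F3CD987A70.
0x02B613F3CD987A70 = 195365571684498032.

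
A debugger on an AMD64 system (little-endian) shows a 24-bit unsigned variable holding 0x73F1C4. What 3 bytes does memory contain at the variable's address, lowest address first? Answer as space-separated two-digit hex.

Split into bytes (most-significant first): 73 F1 C4.
Little-endian stores the least-significant byte at the lowest address.
So at ascending addresses the bytes are C4 F1 73.

C4 F1 73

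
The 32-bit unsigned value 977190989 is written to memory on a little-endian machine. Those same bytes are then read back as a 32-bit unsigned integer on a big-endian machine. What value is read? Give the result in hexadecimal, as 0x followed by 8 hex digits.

0x4DC03E3A

977190989 in 32-bit hexadecimal is 0x3A3EC04D.
Stored little-endian, the bytes at ascending addresses are 4D C0 3E 3A.
Read back as big-endian, the last byte is least significant, giving 0x4DC03E3A.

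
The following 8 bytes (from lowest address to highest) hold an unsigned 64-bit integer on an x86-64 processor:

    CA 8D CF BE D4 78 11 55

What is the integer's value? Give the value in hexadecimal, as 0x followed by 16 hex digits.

Little-endian: lowest address holds the least-significant byte.
Reassemble most-significant byte first: 55 11 78 D4 BE CF 8D CA → 0x551178D4BECF8DCA.

0x551178D4BECF8DCA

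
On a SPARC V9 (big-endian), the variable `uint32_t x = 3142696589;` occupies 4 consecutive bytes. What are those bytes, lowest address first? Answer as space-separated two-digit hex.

BB 51 BE 8D

3142696589 in hexadecimal, padded to 32 bits, is 0xBB51BE8D.
Split into bytes (most-significant first): BB 51 BE 8D.
Big-endian stores the most-significant byte at the lowest address.
So the memory order matches the most-significant-first order: BB 51 BE 8D.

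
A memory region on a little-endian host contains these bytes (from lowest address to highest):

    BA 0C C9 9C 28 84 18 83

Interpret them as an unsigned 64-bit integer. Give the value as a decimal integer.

9446445528373595322

In little-endian order the low byte comes first in memory.
Reassemble most-significant byte first: 83 18 84 28 9C C9 0C BA → 0x831884289CC90CBA.
0x831884289CC90CBA = 9446445528373595322.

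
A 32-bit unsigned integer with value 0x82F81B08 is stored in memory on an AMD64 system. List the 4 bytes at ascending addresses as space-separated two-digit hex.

Split into bytes (most-significant first): 82 F8 1B 08.
In little-endian order the low byte comes first in memory.
So at ascending addresses the bytes are 08 1B F8 82.

08 1B F8 82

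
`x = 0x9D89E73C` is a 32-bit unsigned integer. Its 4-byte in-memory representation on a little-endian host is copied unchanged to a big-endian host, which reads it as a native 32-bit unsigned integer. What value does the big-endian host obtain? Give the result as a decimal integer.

1021807005

Stored little-endian, the bytes at ascending addresses are 3C E7 89 9D.
Read back as big-endian, the last byte is least significant, giving 0x3CE7899D.
0x3CE7899D = 1021807005.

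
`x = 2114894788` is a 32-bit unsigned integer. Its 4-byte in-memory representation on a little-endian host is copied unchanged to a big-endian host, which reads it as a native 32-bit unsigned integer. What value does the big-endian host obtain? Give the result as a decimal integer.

3300593278

2114894788 in 32-bit hexadecimal is 0x7E0EBBC4.
Stored little-endian, the bytes at ascending addresses are C4 BB 0E 7E.
Read back as big-endian, the last byte is least significant, giving 0xC4BB0E7E.
0xC4BB0E7E = 3300593278.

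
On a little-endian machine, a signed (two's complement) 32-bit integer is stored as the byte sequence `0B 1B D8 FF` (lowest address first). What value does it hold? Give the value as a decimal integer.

-2614517

In little-endian order the low byte comes first in memory.
Reassemble most-significant byte first: FF D8 1B 0B → 0xFFD81B0B.
Top bit is set, so as a signed 32-bit value this is 0xFFD81B0B − 2^32 = -2614517.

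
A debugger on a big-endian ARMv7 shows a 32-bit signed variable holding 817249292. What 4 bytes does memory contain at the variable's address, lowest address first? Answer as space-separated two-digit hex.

817249292 in hexadecimal, padded to 32 bits, is 0x30B63C0C.
Split into bytes (most-significant first): 30 B6 3C 0C.
Big-endian: lowest address holds the most-significant byte.
So the memory order matches the most-significant-first order: 30 B6 3C 0C.

30 B6 3C 0C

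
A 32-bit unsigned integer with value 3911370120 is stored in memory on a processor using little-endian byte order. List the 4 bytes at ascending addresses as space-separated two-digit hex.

3911370120 in hexadecimal, padded to 32 bits, is 0xE922C588.
Split into bytes (most-significant first): E9 22 C5 88.
Little-endian stores the least-significant byte at the lowest address.
So at ascending addresses the bytes are 88 C5 22 E9.

88 C5 22 E9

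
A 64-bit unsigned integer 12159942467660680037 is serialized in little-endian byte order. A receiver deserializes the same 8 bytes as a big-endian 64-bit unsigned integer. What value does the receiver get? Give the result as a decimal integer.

12159942467660680037 in 64-bit hexadecimal is 0xA8C0CB3F8A1A0B65.
Stored little-endian, the bytes at ascending addresses are 65 0B 1A 8A 3F CB C0 A8.
Read back as big-endian, the last byte is least significant, giving 0x650B1A8A3FCBC0A8.
0x650B1A8A3FCBC0A8 = 7280942403652665512.

7280942403652665512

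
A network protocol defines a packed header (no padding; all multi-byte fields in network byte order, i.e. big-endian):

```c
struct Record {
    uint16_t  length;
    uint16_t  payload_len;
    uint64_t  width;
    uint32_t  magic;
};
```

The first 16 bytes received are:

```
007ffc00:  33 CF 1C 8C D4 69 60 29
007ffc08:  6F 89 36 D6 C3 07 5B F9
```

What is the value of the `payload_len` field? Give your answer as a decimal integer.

7308

`payload_len` follows `length` (2 bytes), so it starts at byte offset 2 and occupies 2 bytes.
Bytes at offsets 2..3: 1C 8C.
In big-endian order the high byte comes first in memory.
The bytes are already most-significant first: 0x1C8C.
0x1C8C = 7308.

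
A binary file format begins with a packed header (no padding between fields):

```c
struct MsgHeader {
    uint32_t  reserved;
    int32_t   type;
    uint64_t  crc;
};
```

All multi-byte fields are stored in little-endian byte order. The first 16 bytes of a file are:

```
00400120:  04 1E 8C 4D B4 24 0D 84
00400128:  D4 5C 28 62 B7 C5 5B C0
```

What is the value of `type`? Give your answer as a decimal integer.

`type` follows `reserved` (4 bytes), so it starts at byte offset 4 and occupies 4 bytes.
Bytes at offsets 4..7: B4 24 0D 84.
In little-endian order the low byte comes first in memory.
Reassemble most-significant byte first: 84 0D 24 B4 → 0x840D24B4.
Top bit is set, so as a signed 32-bit value this is 0x840D24B4 − 2^32 = -2079513420.

-2079513420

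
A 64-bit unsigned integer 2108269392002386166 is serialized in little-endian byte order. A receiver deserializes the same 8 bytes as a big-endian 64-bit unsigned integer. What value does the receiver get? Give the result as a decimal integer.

17764485606065521181

2108269392002386166 in 64-bit hexadecimal is 0x1D4213D7892188F6.
Stored little-endian, the bytes at ascending addresses are F6 88 21 89 D7 13 42 1D.
Read back as big-endian, the last byte is least significant, giving 0xF6882189D713421D.
0xF6882189D713421D = 17764485606065521181.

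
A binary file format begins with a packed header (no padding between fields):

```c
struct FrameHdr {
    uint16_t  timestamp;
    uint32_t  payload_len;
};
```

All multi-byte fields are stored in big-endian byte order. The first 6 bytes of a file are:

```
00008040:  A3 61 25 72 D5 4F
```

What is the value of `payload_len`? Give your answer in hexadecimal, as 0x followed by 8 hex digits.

0x2572D54F

`payload_len` follows `timestamp` (2 bytes), so it starts at byte offset 2 and occupies 4 bytes.
Bytes at offsets 2..5: 25 72 D5 4F.
In big-endian order the high byte comes first in memory.
The bytes are already most-significant first: 0x2572D54F.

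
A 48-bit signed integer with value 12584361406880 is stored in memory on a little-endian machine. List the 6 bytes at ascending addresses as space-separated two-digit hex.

A0 31 64 06 72 0B

12584361406880 in hexadecimal, padded to 48 bits, is 0x0B72066431A0.
Split into bytes (most-significant first): 0B 72 06 64 31 A0.
Little-endian stores the least-significant byte at the lowest address.
So at ascending addresses the bytes are A0 31 64 06 72 0B.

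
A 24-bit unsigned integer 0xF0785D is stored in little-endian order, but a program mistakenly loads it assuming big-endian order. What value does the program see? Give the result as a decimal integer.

6125808

Stored little-endian, the bytes at ascending addresses are 5D 78 F0.
Read back as big-endian, the last byte is least significant, giving 0x5D78F0.
0x5D78F0 = 6125808.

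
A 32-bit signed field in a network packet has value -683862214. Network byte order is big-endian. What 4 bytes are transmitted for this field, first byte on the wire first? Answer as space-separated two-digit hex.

Two's complement of -683862214 in 32 bits: 683862214 = 0x28C2E8C6; invert → 0xD73D1739; add 1 → 0xD73D173A.
Split into bytes (most-significant first): D7 3D 17 3A.
In big-endian order the high byte comes first in memory.
So the memory order matches the most-significant-first order: D7 3D 17 3A.

D7 3D 17 3A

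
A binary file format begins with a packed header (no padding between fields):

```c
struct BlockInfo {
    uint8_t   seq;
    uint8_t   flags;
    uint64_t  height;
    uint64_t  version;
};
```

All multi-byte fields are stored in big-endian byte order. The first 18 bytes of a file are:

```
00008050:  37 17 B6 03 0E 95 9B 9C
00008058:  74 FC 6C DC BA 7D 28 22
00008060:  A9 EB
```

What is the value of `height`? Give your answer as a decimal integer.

`height` follows `seq` (1 B), `flags` (1 B), so it starts at offset 1 + 1 = 2 and occupies 8 bytes.
Bytes at offsets 2..9: B6 03 0E 95 9B 9C 74 FC.
In big-endian order the high byte comes first in memory.
The bytes are already most-significant first: 0xB6030E959B9C74FC.
0xB6030E959B9C74FC = 13115342575556654332.

13115342575556654332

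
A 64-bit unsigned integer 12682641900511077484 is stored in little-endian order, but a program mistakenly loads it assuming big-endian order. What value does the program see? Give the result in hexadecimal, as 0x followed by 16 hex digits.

0x6CA472ED9CCB01B0

12682641900511077484 in 64-bit hexadecimal is 0xB001CB9CED72A46C.
Stored little-endian, the bytes at ascending addresses are 6C A4 72 ED 9C CB 01 B0.
Read back as big-endian, the last byte is least significant, giving 0x6CA472ED9CCB01B0.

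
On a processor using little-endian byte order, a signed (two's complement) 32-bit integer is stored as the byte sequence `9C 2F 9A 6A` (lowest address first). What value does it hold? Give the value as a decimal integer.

1788489628

In little-endian order the low byte comes first in memory.
Reassemble most-significant byte first: 6A 9A 2F 9C → 0x6A9A2F9C.
0x6A9A2F9C = 1788489628.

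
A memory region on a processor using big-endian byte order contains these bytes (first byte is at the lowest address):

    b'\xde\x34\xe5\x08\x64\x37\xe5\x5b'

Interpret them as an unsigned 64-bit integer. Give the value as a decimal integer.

16011674399412839771

In big-endian order the high byte comes first in memory.
The bytes are already most-significant first: 0xDE34E5086437E55B.
0xDE34E5086437E55B = 16011674399412839771.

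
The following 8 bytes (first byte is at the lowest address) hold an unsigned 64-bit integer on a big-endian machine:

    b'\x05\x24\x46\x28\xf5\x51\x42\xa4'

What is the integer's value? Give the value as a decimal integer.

In big-endian order the high byte comes first in memory.
The bytes are already most-significant first: 0x05244628F55142A4.
0x05244628F55142A4 = 370498211079602852.

370498211079602852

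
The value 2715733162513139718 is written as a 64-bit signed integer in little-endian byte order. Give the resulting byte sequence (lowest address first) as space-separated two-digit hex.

06 08 58 38 EC 38 B0 25

2715733162513139718 in hexadecimal, padded to 64 bits, is 0x25B038EC38580806.
Split into bytes (most-significant first): 25 B0 38 EC 38 58 08 06.
In little-endian order the low byte comes first in memory.
So at ascending addresses the bytes are 06 08 58 38 EC 38 B0 25.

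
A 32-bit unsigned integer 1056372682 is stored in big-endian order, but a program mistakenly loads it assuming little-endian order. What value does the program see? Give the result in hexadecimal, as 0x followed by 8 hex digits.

0xCAF7F63E

1056372682 in 32-bit hexadecimal is 0x3EF6F7CA.
Stored big-endian, the bytes at ascending addresses are 3E F6 F7 CA.
Read back as little-endian, the first byte is least significant, giving 0xCAF7F63E.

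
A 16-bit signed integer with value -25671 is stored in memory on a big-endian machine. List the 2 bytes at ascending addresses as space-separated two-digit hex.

Two's complement of -25671 in 16 bits: 25671 = 0x6447; invert → 0x9BB8; add 1 → 0x9BB9.
Split into bytes (most-significant first): 9B B9.
Big-endian: lowest address holds the most-significant byte.
So the memory order matches the most-significant-first order: 9B B9.

9B B9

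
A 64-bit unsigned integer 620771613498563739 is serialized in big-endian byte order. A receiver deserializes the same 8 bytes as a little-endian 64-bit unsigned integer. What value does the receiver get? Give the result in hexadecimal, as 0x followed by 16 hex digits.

0x9B5C3A557E6C9D08

620771613498563739 in 64-bit hexadecimal is 0x089D6C7E553A5C9B.
Stored big-endian, the bytes at ascending addresses are 08 9D 6C 7E 55 3A 5C 9B.
Read back as little-endian, the first byte is least significant, giving 0x9B5C3A557E6C9D08.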